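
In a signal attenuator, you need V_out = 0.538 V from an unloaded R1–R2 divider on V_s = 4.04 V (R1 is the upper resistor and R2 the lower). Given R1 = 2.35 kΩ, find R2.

R2 ≈ 0.361 kΩ

V_out/V_s = R2/(R1+R2) = 0.1332.
Rearranging, R2 = R1·k/(1−k) = 2.35 × 0.1536 = 0.3610 kΩ.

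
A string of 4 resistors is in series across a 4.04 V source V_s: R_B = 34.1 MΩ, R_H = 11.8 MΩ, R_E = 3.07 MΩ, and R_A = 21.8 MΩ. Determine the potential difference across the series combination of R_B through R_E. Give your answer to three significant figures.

V ≈ 2.80 V

ΣR = 34.1 + 11.8 + 3.07 + 21.8 = 70.77 MΩ.
R_{R_B..R_E} = 34.1 + 11.8 + 3.07 = 48.97 MΩ.
V = V_s · R/ΣR = 4.04 × 0.6920 = 2.796 V.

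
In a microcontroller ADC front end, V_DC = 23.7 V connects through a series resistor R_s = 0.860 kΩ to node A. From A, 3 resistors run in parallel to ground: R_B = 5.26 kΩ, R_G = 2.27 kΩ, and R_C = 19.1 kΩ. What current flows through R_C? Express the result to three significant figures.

Equivalent of the parallel group: R_p = 1.464 kΩ.
Node voltage V_A = V_DC · R_p/(R_s + R_p) = 23.7 × 0.6300 = 14.93 V.
Branch current I = V_A/R_C = 14.93/19.1 = 0.7817 mA.
(Check via current divider: I_total = 10.20 mA; share G_k/ΣG = 0.07666 → same result.)

I ≈ 0.782 mA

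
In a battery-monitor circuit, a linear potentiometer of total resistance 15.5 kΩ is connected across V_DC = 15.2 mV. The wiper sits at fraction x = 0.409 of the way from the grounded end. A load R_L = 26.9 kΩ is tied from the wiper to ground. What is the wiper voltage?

V_out ≈ 5.46 mV

Split the track: R_lower = x·R_p = 6.339 kΩ, R_upper = (1−x)·R_p = 9.160 kΩ.
R_L loads the lower segment: effective lower R = 5.130 kΩ.
V_out = 15.2 × 5.130/(9.160 + 5.130) = 5.457 mV.
(Unloaded: V_out = x·V_DC = 6.22 mV.)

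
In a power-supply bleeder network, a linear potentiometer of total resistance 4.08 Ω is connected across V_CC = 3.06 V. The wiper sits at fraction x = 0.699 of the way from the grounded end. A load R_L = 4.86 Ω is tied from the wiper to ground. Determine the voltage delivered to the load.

V_out ≈ 1.82 V

Lower segment x·R_p = 2.852 Ω; upper segment (1−x)·R_p = 1.228 Ω.
R_L loads the lower segment: effective lower R = 1.797 Ω.
V_out = 3.06 × 1.797/(1.228 + 1.797) = 1.818 V.
(Unloaded: V_out = x·V_CC = 2.14 V.)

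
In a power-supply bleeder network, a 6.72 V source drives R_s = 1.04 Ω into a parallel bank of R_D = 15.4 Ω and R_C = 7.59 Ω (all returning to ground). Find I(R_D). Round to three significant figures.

I ≈ 0.362 A

Combine the parallel branches: R_p = (1/15.4 + 1/7.59)⁻¹ = 5.084 Ω.
Node voltage V_A = V_in · R_p/(R_s + R_p) = 6.72 × 0.8302 = 5.579 V.
Branch current I = V_A/R_D = 5.579/15.4 = 0.3623 A.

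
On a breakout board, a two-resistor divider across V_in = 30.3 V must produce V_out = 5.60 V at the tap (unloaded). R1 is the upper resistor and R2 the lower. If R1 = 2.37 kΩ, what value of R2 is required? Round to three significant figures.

V_out/V_in = R2/(R1+R2) = 0.1848.
So R2 = R1 · V_out/(V_in − V_out) = 2.37 × 5.60/(30.3 − 5.60) = 2.37 × 0.2267 = 0.5373 kΩ.

R2 ≈ 0.537 kΩ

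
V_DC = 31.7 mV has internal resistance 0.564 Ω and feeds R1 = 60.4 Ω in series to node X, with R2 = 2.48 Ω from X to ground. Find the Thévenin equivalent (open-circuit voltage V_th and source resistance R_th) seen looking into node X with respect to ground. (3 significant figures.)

R1' = 0.564 + 60.4 = 60.96 Ω (source resistance + R1).
V_th is the unloaded tap voltage: V_DC · R2/(R1'+R2) = 31.7 × 0.03909 = 1.239 mV.
Zeroing V_DC shorts the top of R1' to ground, so R_th = R1' ‖ R2 = 2.383 Ω.

V_th ≈ 1.24 mV, R_th ≈ 2.38 Ω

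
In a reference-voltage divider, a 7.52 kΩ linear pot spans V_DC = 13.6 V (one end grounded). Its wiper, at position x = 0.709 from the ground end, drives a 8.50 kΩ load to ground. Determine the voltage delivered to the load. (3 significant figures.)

V_out ≈ 8.15 V

Lower segment x·R_p = 5.332 kΩ; upper segment (1−x)·R_p = 2.188 kΩ.
(x·R_p) ‖ R_L = 3.276 kΩ.
Loaded-divider output: V_out = 13.6 × 0.5996 = 8.154 V.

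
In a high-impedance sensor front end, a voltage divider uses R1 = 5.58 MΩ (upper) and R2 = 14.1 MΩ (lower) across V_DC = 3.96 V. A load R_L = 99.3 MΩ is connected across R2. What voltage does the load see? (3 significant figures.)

V_out ≈ 2.73 V

The load sits in parallel with R2, giving an effective lower resistance R2' = R2·R_L/(R2+R_L) = 12.35 MΩ.
Voltage divider with the loaded lower leg: V_out = 3.96 × 12.35/(5.58 + 12.35) = 3.96 × 0.6887 = 2.727 V.
(Unloaded it would be 2.84 V; the load pulls it down.)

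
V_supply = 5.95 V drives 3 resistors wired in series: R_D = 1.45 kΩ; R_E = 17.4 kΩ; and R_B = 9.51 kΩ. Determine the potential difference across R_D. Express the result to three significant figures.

Series total: ΣR = 1.45 + 17.4 + 9.51 = 28.36 kΩ.
V = V_supply · R/ΣR = 5.95 × 0.05113 = 0.3042 V.

V ≈ 0.304 V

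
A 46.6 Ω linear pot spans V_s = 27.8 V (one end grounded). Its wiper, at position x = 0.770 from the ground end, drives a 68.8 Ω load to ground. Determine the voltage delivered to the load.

The pot divides into 10.72 Ω above the wiper and 35.88 Ω below.
(x·R_p) ‖ R_L = 23.58 Ω.
V_out = 27.8 × 23.58/(10.72 + 23.58) = 19.11 V.

V_out ≈ 19.1 V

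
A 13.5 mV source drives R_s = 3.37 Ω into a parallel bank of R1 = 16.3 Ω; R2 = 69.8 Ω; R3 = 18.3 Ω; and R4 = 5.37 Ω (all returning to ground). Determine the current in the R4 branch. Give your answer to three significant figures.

I ≈ 1.22 mA

Equivalent of the parallel group: R_p = 3.159 Ω.
V_A by voltage divider: V_A = 13.5 × 3.159/(3.37 + 3.159) = 6.532 mV.
Branch current I = V_A/R4 = 6.532/5.37 = 1.216 mA.
(Check via current divider: I_total = 2.068 mA; share G_k/ΣG = 0.5883 → same result.)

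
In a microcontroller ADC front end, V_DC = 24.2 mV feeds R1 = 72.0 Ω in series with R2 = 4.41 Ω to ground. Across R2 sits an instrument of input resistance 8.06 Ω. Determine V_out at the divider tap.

The load sits in parallel with R2, giving an effective lower resistance R2' = R2·R_L/(R2+R_L) = 2.850 Ω.
Now apply the divider: V_out = 24.2 × 0.03808 = 0.9216 mV.

V_out ≈ 0.922 mV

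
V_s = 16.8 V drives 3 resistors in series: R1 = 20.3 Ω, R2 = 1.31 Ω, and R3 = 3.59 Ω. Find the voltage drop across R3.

Series total: ΣR = 20.3 + 1.31 + 3.59 = 25.20 Ω.
V = V_s · R/ΣR = 16.8 × 0.1425 = 2.393 V.

V ≈ 2.39 V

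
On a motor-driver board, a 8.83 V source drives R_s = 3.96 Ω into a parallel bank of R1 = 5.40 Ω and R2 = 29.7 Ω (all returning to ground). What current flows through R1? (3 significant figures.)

I ≈ 0.876 A

Combine the parallel branches: R_p = (1/5.40 + 1/29.7)⁻¹ = 4.569 Ω.
V_A by voltage divider: V_A = 8.83 × 4.569/(3.96 + 4.569) = 4.730 V.
Branch current I = V_A/R1 = 4.730/5.40 = 0.8760 A.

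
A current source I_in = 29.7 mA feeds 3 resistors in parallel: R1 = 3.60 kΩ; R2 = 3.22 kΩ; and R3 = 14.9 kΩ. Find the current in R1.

I ≈ 12.6 mA

Conductances: ΣG = 1/3.60 + 1/3.22 + 1/14.9 = 0.6555 (1/kΩ).
Current divider: I(R1) = I_in · G_k/ΣG = 29.7 × (0.2778/0.6555) = 29.7 × 0.4238 = 12.59 mA.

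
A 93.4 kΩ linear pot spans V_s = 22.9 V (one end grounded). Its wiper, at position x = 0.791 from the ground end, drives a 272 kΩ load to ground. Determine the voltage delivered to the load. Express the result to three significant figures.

V_out ≈ 17.1 V

Lower segment x·R_p = 73.88 kΩ; upper segment (1−x)·R_p = 19.52 kΩ.
R_L loads the lower segment: effective lower R = 58.10 kΩ.
Loaded-divider output: V_out = 22.9 × 0.7485 = 17.14 V.
(Unloaded: V_out = x·V_s = 18.1 V.)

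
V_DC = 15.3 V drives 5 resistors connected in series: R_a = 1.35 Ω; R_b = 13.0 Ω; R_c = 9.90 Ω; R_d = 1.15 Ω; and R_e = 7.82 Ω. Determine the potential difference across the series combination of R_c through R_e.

Total series resistance ΣR = 1.35 + 13.0 + 9.90 + 1.15 + 7.82 = 33.22 Ω.
R_{R_c..R_e} = 9.90 + 1.15 + 7.82 = 18.87 Ω.
V = V_DC · R/ΣR = 15.3 × 0.5680 = 8.691 V.

V ≈ 8.69 V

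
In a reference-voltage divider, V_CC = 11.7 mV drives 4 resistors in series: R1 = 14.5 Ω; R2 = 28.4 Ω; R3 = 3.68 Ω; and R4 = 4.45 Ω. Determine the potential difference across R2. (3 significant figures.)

V ≈ 6.51 mV

Series total: ΣR = 14.5 + 28.4 + 3.68 + 4.45 = 51.03 Ω.
Voltage divider: V = V_CC · (28.40 / 51.03) = 11.7 × 0.5565 = 6.511 mV.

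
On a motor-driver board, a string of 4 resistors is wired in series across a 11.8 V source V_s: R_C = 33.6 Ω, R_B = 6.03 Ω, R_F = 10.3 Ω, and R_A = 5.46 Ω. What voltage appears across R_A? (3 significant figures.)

Total series resistance ΣR = 33.6 + 6.03 + 10.3 + 5.46 = 55.39 Ω.
Voltage divider: V = V_s · (5.460 / 55.39) = 11.8 × 0.09857 = 1.163 V.

V ≈ 1.16 V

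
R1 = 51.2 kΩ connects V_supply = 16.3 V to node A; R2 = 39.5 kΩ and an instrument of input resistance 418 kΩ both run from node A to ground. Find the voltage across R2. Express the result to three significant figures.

R2 ‖ R_L = (39.5 × 418)/(39.5 + 418) = 36.09 kΩ.
Voltage divider with the loaded lower leg: V_out = 16.3 × 36.09/(51.2 + 36.09) = 16.3 × 0.4134 = 6.739 V.

V_out ≈ 6.74 V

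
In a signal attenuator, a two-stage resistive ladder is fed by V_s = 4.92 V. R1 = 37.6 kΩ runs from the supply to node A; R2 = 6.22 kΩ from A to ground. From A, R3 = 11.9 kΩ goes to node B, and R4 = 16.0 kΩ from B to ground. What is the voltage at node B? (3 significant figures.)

V_B ≈ 0.336 V

Node A sees R2 in parallel with the series input of stage 2, R3 + R4 = 27.90 kΩ.
R2 ‖ (R3+R4) = 5.086 kΩ.
First divider: V_A = V_s · 5.086/(37.6 + 5.086) = 0.5862 V.
V_B = V_A × 0.5735 = 0.3362 V.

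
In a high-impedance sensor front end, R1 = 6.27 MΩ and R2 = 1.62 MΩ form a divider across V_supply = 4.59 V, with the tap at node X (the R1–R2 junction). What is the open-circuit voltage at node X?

V_th ≈ 0.942 V

Open-circuit (no load on X): V_th = V_supply · R2/(R1 + R2) = 4.59 × 1.62/(6.270 + 1.62) = 0.9424 V.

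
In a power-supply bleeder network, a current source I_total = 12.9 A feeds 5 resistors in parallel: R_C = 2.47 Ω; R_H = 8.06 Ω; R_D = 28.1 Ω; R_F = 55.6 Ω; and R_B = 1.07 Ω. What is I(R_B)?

I ≈ 7.95 A

ΣG = 1/2.47 + 1/8.06 + 1/28.1 + 1/55.6 + 1/1.07 = 1.517.
R_B takes the fraction G_k/ΣG = 0.9346/1.517 = 0.6160, so I = 12.9 × 0.6160 = 7.947 A.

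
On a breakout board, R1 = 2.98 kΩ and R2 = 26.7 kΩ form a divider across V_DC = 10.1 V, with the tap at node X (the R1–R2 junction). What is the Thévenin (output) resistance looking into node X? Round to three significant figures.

Looking into X with the source shorted: R_th = R1·R2/(R1+R2) = 2.980 × 26.7/29.68 = 2.681 kΩ.

R_th ≈ 2.68 kΩ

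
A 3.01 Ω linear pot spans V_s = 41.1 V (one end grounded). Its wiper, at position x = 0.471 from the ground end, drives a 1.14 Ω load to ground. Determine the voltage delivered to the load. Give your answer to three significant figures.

The pot divides into 1.592 Ω above the wiper and 1.418 Ω below.
(x·R_p) ‖ R_L = 0.6319 Ω.
Then V_out = V_s · 0.6319/(1.592 + 0.6319) = 11.68 V.
(Unloaded: V_out = x·V_s = 19.4 V.)

V_out ≈ 11.7 V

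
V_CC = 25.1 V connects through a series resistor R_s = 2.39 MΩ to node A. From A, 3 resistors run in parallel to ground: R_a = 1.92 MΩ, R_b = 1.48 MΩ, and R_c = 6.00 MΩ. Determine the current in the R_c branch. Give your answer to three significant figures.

I ≈ 0.982 µA

Parallel bank: R_p = 1/(1/1.92 + 1/1.48 + 1/6.00) = 0.7336 MΩ.
V_A = 25.1 × 0.7336/3.124 = 5.895 V.
I(R_c) = V_A / R_c = 5.895/6.00 = 0.9825 µA.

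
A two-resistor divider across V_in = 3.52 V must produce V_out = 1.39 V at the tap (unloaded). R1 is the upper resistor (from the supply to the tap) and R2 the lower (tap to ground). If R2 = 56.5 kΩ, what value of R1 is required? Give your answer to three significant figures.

The divider ratio is R2/(R1+R2) = 1.39/3.52 = 0.3949.
R1 = R2·(1/k − 1) = 56.5 × 1.532 = 86.58 kΩ.

R1 ≈ 86.6 kΩ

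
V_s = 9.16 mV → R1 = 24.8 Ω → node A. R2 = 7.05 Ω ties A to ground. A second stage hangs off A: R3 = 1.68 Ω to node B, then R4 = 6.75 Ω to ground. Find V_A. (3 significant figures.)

V_A ≈ 1.23 mV

Node A sees R2 in parallel with the series input of stage 2, R3 + R4 = 8.430 Ω.
R2 ‖ (R3+R4) = 3.839 Ω.
V_A = 9.16 × 3.839/(24.8 + 3.839) = 1.228 mV.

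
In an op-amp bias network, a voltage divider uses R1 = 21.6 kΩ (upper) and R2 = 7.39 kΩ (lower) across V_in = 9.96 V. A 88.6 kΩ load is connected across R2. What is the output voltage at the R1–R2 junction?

The load sits in parallel with R2, giving an effective lower resistance R2' = R2·R_L/(R2+R_L) = 6.821 kΩ.
Then V_out = V_in · R2'/(R1 + R2') = 9.96 × 6.821/28.42 = 2.390 V.
(Unloaded it would be 2.54 V; the load pulls it down.)

V_out ≈ 2.39 V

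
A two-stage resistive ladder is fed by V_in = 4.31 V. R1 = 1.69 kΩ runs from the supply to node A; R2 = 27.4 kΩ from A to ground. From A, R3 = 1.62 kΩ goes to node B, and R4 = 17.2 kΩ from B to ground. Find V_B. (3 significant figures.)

Node A sees R2 in parallel with the series input of stage 2, R3 + R4 = 18.82 kΩ.
Effective lower resistance at A: R2 ‖ 18.82 = 11.16 kΩ.
V_A = 4.31 × 11.16/(1.69 + 11.16) = 3.743 V.
V_B = V_A × 0.9139 = 3.421 V.

V_B ≈ 3.42 V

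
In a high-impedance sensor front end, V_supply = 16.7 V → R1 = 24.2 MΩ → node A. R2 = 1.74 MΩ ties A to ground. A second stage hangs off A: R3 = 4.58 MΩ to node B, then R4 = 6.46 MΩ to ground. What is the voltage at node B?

The second stage (R3 + R4 = 11.04 MΩ) loads node A in parallel with R2.
R2 ‖ (R3+R4) = 1.503 MΩ.
V_A = 16.7 × 1.503/(24.2 + 1.503) = 0.9766 V.
Stage 2 is unloaded, so V_B = V_A · R4/(R3+R4) = 0.9766 × 6.46/11.04 = 0.5715 V.

V_B ≈ 0.571 V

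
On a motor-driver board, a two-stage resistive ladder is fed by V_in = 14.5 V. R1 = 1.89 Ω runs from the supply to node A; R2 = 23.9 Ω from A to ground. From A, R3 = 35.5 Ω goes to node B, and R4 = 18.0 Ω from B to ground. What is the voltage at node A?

Node A sees R2 in parallel with the series input of stage 2, R3 + R4 = 53.50 Ω.
Effective lower resistance at A: R2 ‖ 53.50 = 16.52 Ω.
First divider: V_A = V_in · 16.52/(1.89 + 16.52) = 13.01 V.

V_A ≈ 13.0 V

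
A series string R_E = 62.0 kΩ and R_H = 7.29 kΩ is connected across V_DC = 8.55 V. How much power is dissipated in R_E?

ΣR = 69.29 kΩ → I = 8.55/69.29 = 0.1234 mA.
P(R_E) = I²·R_E = (0.1234)² × 62.0 = 0.9440 mW.

P ≈ 0.944 mW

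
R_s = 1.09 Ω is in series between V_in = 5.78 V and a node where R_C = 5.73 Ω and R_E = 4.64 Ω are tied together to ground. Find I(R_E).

I ≈ 0.874 A

Combine the parallel branches: R_p = (1/5.73 + 1/4.64)⁻¹ = 2.564 Ω.
V_A by voltage divider: V_A = 5.78 × 2.564/(1.09 + 2.564) = 4.056 V.
Branch current I = V_A/R_E = 4.056/4.64 = 0.8741 A.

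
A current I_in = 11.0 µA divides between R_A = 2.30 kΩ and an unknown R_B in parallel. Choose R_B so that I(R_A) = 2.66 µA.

R_B ≈ 0.734 kΩ

The fraction through R_A equals R_B/(R_A+R_B).
With f = 0.2418, R_B = R_A · f/(1−f) = 2.30 × 0.3189 = 0.7336 kΩ.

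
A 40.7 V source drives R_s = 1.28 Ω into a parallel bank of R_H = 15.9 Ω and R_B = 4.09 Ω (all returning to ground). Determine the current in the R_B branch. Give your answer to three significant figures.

Parallel bank: R_p = 1/(1/15.9 + 1/4.09) = 3.253 Ω.
Node voltage V_A = V_CC · R_p/(R_s + R_p) = 40.7 × 0.7176 = 29.21 V.
I(R_B) = V_A / R_B = 29.21/4.09 = 7.141 A.

I ≈ 7.14 A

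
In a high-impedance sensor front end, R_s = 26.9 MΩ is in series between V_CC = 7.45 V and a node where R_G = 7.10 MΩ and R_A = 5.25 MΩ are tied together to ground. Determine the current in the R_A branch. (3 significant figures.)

I ≈ 0.143 µA

Parallel bank: R_p = 1/(1/7.10 + 1/5.25) = 3.018 MΩ.
Node voltage V_A = V_CC · R_p/(R_s + R_p) = 7.45 × 0.1009 = 0.7516 V.
I(R_A) = V_A / R_A = 0.7516/5.25 = 0.1432 µA.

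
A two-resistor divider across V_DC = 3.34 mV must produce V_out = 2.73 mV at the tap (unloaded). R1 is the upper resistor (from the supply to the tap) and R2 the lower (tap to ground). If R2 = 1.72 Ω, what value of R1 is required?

R1 ≈ 0.384 Ω

Required fraction k = V_out/V_DC = 0.8174.
So R1 = R2 · (V_DC/V_out − 1) = 1.72 × (3.34/2.73 − 1) = 1.72 × 0.2234 = 0.3843 Ω.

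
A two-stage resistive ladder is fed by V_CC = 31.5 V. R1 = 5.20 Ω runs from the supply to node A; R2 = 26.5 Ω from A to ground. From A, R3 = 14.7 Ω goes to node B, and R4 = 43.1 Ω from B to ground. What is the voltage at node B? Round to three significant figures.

V_B ≈ 18.3 V

Node A sees R2 in parallel with the series input of stage 2, R3 + R4 = 57.80 Ω.
Effective lower resistance at A: R2 ‖ 57.80 = 18.17 Ω.
First divider: V_A = V_CC · 18.17/(5.20 + 18.17) = 24.49 V.
Then the unloaded second divider: V_B = V_A × R4/(R3+R4) = 24.49 × 0.7457 = 18.26 V.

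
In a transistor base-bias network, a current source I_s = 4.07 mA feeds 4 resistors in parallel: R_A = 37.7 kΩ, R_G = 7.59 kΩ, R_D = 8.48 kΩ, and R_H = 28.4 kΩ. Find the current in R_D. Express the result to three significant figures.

I ≈ 1.54 mA

Conductances: ΣG = 1/37.7 + 1/7.59 + 1/8.48 + 1/28.4 = 0.3114 (1/kΩ).
By the current-divider rule, I = I_s · G_k/ΣG = 4.07 × 0.3787 = 1.541 mA.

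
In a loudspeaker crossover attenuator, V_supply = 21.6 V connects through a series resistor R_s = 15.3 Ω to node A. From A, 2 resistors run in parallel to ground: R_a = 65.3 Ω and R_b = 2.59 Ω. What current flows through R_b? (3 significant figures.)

I ≈ 1.17 A

Equivalent of the parallel group: R_p = 2.491 Ω.
Node voltage V_A = V_supply · R_p/(R_s + R_p) = 21.6 × 0.1400 = 3.025 V.
I(R_b) = V_A / R_b = 3.025/2.59 = 1.168 A.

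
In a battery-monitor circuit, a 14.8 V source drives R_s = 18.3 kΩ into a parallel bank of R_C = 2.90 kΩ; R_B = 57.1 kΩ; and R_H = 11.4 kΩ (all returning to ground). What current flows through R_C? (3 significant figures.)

I ≈ 0.553 mA

Combine the parallel branches: R_p = (1/2.90 + 1/57.1 + 1/11.4)⁻¹ = 2.222 kΩ.
Node voltage V_A = V_in · R_p/(R_s + R_p) = 14.8 × 0.1083 = 1.602 V.
I(R_C) = V_A / R_C = 1.602/2.90 = 0.5526 mA.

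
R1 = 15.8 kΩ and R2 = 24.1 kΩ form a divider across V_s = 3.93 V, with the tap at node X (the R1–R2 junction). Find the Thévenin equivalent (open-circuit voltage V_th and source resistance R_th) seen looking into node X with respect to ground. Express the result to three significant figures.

V_th is the unloaded tap voltage: V_s · R2/(R1+R2) = 3.93 × 0.6040 = 2.374 V.
With V_s suppressed (replaced by a short), R_th = R1 ‖ R2 = (15.80 × 24.1)/(15.80 + 24.1) = 9.543 kΩ.

V_th ≈ 2.37 V, R_th ≈ 9.54 kΩ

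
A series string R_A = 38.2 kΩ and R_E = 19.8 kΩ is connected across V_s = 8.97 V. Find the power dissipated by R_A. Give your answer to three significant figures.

Series current I = V_s/ΣR = 8.97/58.00 = 0.1547 mA.
P(R_A) = I²·R_A = (0.1547)² × 38.2 = 0.9137 mW.

P ≈ 0.914 mW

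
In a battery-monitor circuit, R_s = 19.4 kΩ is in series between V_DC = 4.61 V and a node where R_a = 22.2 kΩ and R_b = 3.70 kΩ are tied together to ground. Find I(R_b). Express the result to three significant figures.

Parallel bank: R_p = 1/(1/22.2 + 1/3.70) = 3.171 kΩ.
V_A by voltage divider: V_A = 4.61 × 3.171/(19.4 + 3.171) = 0.6477 V.
I(R_b) = V_A / R_b = 0.6477/3.70 = 0.1751 mA.

I ≈ 0.175 mA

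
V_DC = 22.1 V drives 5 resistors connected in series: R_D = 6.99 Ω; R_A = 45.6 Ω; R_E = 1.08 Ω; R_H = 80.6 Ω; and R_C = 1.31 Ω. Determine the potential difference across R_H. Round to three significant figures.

Series total: ΣR = 6.99 + 45.6 + 1.08 + 80.6 + 1.31 = 135.6 Ω.
V = V_DC · R/ΣR = 22.1 × 0.5945 = 13.14 V.

V ≈ 13.1 V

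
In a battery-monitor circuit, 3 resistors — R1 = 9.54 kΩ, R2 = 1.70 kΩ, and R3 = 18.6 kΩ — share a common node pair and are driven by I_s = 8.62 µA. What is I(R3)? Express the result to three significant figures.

Conductances: ΣG = 1/9.54 + 1/1.70 + 1/18.6 = 0.7468 (1/kΩ).
By the current-divider rule, I = I_s · G_k/ΣG = 8.62 × 0.07199 = 0.6206 µA.

I ≈ 0.621 µA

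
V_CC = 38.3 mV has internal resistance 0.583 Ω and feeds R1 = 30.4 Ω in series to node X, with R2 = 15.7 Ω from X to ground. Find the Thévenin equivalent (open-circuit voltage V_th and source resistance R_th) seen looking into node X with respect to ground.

V_th ≈ 12.9 mV, R_th ≈ 10.4 Ω

R1' = 0.583 + 30.4 = 30.98 Ω (source resistance + R1).
V_th is the unloaded tap voltage: V_CC · R2/(R1'+R2) = 38.3 × 0.3363 = 12.88 mV.
Zeroing V_CC shorts the top of R1' to ground, so R_th = R1' ‖ R2 = 10.42 Ω.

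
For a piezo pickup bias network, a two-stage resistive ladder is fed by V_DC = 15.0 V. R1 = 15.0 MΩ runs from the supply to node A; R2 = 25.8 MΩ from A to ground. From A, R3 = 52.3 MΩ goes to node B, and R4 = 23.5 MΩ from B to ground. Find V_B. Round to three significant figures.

Looking into the second stage from A: R3 + R4 = 75.80 MΩ appears in parallel with R2.
R2 ‖ (R3+R4) = 19.25 MΩ.
So V_A = 15.0 × 0.5620 = 8.430 V.
V_B = V_A × 0.3100 = 2.614 V.

V_B ≈ 2.61 V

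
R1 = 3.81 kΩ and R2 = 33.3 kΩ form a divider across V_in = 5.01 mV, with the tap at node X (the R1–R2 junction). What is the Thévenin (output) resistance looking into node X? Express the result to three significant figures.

R_th ≈ 3.42 kΩ

Zeroing V_in shorts the top of R1 to ground, so R_th = R1 ‖ R2 = 3.419 kΩ.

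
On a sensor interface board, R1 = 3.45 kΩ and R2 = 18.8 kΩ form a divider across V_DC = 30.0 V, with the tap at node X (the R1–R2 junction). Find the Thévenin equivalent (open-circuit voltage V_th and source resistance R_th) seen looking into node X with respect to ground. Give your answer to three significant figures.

V_th ≈ 25.3 V, R_th ≈ 2.92 kΩ

V_th is the unloaded tap voltage: V_DC · R2/(R1+R2) = 30.0 × 0.8449 = 25.35 V.
With V_DC suppressed (replaced by a short), R_th = R1 ‖ R2 = (3.450 × 18.8)/(3.450 + 18.8) = 2.915 kΩ.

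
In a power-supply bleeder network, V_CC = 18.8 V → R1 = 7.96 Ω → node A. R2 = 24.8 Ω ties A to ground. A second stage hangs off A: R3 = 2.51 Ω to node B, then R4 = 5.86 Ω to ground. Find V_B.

V_B ≈ 5.79 V

Node A sees R2 in parallel with the series input of stage 2, R3 + R4 = 8.370 Ω.
Effective lower resistance at A: R2 ‖ 8.370 = 6.258 Ω.
V_A = 18.8 × 6.258/(7.96 + 6.258) = 8.275 V.
Then the unloaded second divider: V_B = V_A × R4/(R3+R4) = 8.275 × 0.7001 = 5.793 V.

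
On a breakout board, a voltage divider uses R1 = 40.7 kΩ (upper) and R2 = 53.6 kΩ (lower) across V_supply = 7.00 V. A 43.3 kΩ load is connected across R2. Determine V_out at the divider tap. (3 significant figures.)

The load sits in parallel with R2, giving an effective lower resistance R2' = R2·R_L/(R2+R_L) = 23.95 kΩ.
Voltage divider with the loaded lower leg: V_out = 7.00 × 23.95/(40.7 + 23.95) = 7.00 × 0.3705 = 2.593 V.

V_out ≈ 2.59 V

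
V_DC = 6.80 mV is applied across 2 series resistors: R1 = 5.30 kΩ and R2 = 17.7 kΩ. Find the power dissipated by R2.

P ≈ 1.55 nW

Series current I = V_DC/ΣR = 6.80/23.00 = 0.2957 µA.
P = I²R = 0.08741 × 17.7 = 1.547 nW.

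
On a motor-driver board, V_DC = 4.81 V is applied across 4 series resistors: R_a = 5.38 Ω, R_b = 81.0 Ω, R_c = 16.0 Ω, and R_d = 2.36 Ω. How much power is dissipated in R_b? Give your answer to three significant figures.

ΣR = 104.7 Ω → I = 4.81/104.7 = 0.04592 A.
P = I²R = 0.002109 × 81.0 = 0.1708 W.

P ≈ 0.171 W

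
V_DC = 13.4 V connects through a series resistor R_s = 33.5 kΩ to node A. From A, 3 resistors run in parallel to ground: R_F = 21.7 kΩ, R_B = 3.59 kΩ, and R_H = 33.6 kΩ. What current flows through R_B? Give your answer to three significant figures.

I ≈ 0.290 mA

Parallel bank: R_p = 1/(1/21.7 + 1/3.59 + 1/33.6) = 2.822 kΩ.
V_A = 13.4 × 2.822/36.32 = 1.041 V.
Branch current I = V_A/R_B = 1.041/3.59 = 0.2900 mA.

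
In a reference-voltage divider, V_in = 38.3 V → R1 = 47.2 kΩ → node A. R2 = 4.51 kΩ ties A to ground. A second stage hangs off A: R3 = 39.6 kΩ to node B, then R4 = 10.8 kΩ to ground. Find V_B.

Looking into the second stage from A: R3 + R4 = 50.40 kΩ appears in parallel with R2.
Effective lower resistance at A: R2 ‖ 50.40 = 4.140 kΩ.
First divider: V_A = V_in · 4.140/(47.2 + 4.140) = 3.088 V.
Then the unloaded second divider: V_B = V_A × R4/(R3+R4) = 3.088 × 0.2143 = 0.6618 V.

V_B ≈ 0.662 V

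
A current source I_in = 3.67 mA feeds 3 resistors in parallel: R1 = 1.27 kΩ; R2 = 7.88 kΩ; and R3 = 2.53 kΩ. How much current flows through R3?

ΣG = 1/1.27 + 1/7.88 + 1/2.53 = 1.310.
R3 takes the fraction G_k/ΣG = 0.3953/1.310 = 0.3018, so I = 3.67 × 0.3018 = 1.108 mA.

I ≈ 1.11 mA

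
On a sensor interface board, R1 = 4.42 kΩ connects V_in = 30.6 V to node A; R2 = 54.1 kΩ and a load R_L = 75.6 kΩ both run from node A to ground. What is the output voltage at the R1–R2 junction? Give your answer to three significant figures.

V_out ≈ 26.8 V

First combine the lower leg with the load: R2 ‖ R_L = 31.53 kΩ.
Now apply the divider: V_out = 30.6 × 0.8771 = 26.84 V.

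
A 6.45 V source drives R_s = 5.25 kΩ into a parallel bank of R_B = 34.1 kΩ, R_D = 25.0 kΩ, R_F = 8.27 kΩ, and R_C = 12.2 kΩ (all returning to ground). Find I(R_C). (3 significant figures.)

Combine the parallel branches: R_p = (1/34.1 + 1/25.0 + 1/8.27 + 1/12.2)⁻¹ = 3.674 kΩ.
V_A by voltage divider: V_A = 6.45 × 3.674/(5.25 + 3.674) = 2.655 V.
I(R_C) = V_A / R_C = 2.655/12.2 = 0.2176 mA.
(Equivalently: I_total = 0.7228 mA, then current-divider fraction G_k/ΣG = 0.3011.)

I ≈ 0.218 mA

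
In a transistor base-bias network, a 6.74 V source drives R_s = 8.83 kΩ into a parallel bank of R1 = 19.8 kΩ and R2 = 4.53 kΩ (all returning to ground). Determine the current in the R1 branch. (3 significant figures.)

Combine the parallel branches: R_p = (1/19.8 + 1/4.53)⁻¹ = 3.687 kΩ.
Node voltage V_A = V_CC · R_p/(R_s + R_p) = 6.74 × 0.2945 = 1.985 V.
I(R1) = V_A / R1 = 1.985/19.8 = 0.1003 mA.
(Equivalently: I_total = 0.5385 mA, then current-divider fraction G_k/ΣG = 0.1862.)

I ≈ 0.100 mA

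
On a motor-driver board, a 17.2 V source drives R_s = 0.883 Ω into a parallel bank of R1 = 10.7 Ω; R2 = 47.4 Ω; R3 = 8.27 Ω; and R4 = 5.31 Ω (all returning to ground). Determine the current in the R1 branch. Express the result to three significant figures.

Combine the parallel branches: R_p = (1/10.7 + 1/47.4 + 1/8.27 + 1/5.31)⁻¹ = 2.360 Ω.
V_A = 17.2 × 2.360/3.243 = 12.52 V.
I(R1) = V_A / R1 = 12.52/10.7 = 1.170 A.

I ≈ 1.17 A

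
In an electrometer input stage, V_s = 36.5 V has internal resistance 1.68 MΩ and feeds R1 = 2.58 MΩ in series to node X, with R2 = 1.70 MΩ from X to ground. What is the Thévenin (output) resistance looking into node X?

R_th ≈ 1.22 MΩ

R1' = 1.68 + 2.58 = 4.260 MΩ (source resistance + R1).
With V_s suppressed (replaced by a short), R_th = R1' ‖ R2 = (4.260 × 1.70)/(4.260 + 1.70) = 1.215 MΩ.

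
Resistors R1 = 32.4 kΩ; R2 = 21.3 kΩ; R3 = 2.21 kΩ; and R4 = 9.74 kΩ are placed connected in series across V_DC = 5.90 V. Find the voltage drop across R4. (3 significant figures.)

ΣR = 32.4 + 21.3 + 2.21 + 9.74 = 65.65 kΩ.
By the voltage-divider rule, V = 5.90 × 9.740/65.65 = 0.8753 V.

V ≈ 0.875 V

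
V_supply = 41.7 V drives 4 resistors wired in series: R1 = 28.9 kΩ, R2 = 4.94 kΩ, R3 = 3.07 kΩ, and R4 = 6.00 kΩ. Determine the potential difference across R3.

ΣR = 28.9 + 4.94 + 3.07 + 6.00 = 42.91 kΩ.
Voltage divider: V = V_supply · (3.070 / 42.91) = 41.7 × 0.07155 = 2.983 V.

V ≈ 2.98 V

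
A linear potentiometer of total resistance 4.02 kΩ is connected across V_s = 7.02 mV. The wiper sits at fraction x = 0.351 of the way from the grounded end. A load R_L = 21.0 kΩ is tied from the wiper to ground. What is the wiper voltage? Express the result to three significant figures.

The pot divides into 2.609 kΩ above the wiper and 1.411 kΩ below.
Lower segment in parallel with the load: 1.411 ‖ 21.0 = 1.322 kΩ.
Then V_out = V_s · 1.322/(2.609 + 1.322) = 2.361 mV.

V_out ≈ 2.36 mV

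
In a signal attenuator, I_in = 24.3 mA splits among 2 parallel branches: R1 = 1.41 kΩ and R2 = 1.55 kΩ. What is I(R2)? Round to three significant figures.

I ≈ 11.6 mA

Two-branch current divider: I_k = I_in · R_other/(R_1 + R_2).
I(R2) = 24.3 × 1.41/(1.41 + 1.55) = 24.3 × 0.4764 = 11.58 mA.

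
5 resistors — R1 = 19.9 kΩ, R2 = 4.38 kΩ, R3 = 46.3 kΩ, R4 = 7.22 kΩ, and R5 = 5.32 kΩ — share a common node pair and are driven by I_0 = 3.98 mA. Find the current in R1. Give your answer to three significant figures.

Total conductance ΣG = 1/19.9 + 1/4.38 + 1/46.3 + 1/7.22 + 1/5.32 = 0.6266 (units of 1/kΩ).
R1 takes the fraction G_k/ΣG = 0.05025/0.6266 = 0.08019, so I = 3.98 × 0.08019 = 0.3192 mA.

I ≈ 0.319 mA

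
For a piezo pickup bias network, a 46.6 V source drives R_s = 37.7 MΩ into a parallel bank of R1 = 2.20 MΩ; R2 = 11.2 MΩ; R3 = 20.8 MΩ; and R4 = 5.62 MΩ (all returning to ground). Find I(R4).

I ≈ 0.276 µA

Combine the parallel branches: R_p = (1/2.20 + 1/11.2 + 1/20.8 + 1/5.62)⁻¹ = 1.299 MΩ.
V_A = 46.6 × 1.299/39.00 = 1.552 V.
I(R4) = V_A / R4 = 1.552/5.62 = 0.2762 µA.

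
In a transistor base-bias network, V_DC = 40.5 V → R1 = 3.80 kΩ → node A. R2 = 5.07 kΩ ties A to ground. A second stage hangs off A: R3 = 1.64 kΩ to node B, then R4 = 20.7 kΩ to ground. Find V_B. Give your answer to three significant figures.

V_B ≈ 19.5 V

The second stage (R3 + R4 = 22.34 kΩ) loads node A in parallel with R2.
R2 ‖ (R3+R4) = 4.132 kΩ.
First divider: V_A = V_DC · 4.132/(3.80 + 4.132) = 21.10 V.
V_B = V_A × 0.9266 = 19.55 V.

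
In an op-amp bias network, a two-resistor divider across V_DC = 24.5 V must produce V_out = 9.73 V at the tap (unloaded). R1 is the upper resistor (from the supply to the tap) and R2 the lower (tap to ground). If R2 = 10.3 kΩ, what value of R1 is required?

V_out/V_DC = R2/(R1+R2) = 0.3971.
So R1 = R2 · (V_DC/V_out − 1) = 10.3 × (24.5/9.73 − 1) = 10.3 × 1.518 = 15.64 kΩ.

R1 ≈ 15.6 kΩ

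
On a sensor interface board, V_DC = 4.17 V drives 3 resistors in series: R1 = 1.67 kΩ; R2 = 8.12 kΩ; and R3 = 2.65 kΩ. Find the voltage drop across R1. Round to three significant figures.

Total series resistance ΣR = 1.67 + 8.12 + 2.65 = 12.44 kΩ.
Voltage divider: V = V_DC · (1.670 / 12.44) = 4.17 × 0.1342 = 0.5598 V.

V ≈ 0.560 V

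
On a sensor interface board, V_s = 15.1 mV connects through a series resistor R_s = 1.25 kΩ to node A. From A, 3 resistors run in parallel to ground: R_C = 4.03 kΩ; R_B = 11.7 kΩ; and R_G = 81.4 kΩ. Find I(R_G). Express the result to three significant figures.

I ≈ 0.130 µA

Parallel bank: R_p = 1/(1/4.03 + 1/11.7 + 1/81.4) = 2.891 kΩ.
V_A = 15.1 × 2.891/4.141 = 10.54 mV.
I(R_G) = V_A / R_G = 10.54/81.4 = 0.1295 µA.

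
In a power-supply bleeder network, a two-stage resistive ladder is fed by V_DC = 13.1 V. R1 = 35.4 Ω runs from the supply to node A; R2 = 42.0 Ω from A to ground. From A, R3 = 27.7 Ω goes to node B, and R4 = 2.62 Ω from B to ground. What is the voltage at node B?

Looking into the second stage from A: R3 + R4 = 30.32 Ω appears in parallel with R2.
R2 ‖ (R3+R4) = 17.61 Ω.
First divider: V_A = V_DC · 17.61/(35.4 + 17.61) = 4.352 V.
Stage 2 is unloaded, so V_B = V_A · R4/(R3+R4) = 4.352 × 2.62/30.32 = 0.3760 V.

V_B ≈ 0.376 V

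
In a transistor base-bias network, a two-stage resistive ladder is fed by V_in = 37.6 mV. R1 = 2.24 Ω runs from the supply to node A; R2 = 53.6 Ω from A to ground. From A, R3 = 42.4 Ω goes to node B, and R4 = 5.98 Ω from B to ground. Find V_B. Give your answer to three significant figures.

V_B ≈ 4.27 mV

Looking into the second stage from A: R3 + R4 = 48.38 Ω appears in parallel with R2.
Effective lower resistance at A: R2 ‖ 48.38 = 25.43 Ω.
So V_A = 37.6 × 0.9190 = 34.56 mV.
Stage 2 is unloaded, so V_B = V_A · R4/(R3+R4) = 34.56 × 5.98/48.38 = 4.271 mV.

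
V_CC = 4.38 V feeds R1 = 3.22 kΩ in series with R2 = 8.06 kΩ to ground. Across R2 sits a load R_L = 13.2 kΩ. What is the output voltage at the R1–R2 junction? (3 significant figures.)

V_out ≈ 2.67 V

The load sits in parallel with R2, giving an effective lower resistance R2' = R2·R_L/(R2+R_L) = 5.004 kΩ.
Voltage divider with the loaded lower leg: V_out = 4.38 × 5.004/(3.22 + 5.004) = 4.38 × 0.6085 = 2.665 V.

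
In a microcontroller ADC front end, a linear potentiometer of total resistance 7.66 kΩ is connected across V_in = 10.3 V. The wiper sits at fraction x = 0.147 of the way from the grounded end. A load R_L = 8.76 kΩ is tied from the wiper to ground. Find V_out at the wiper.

Lower segment x·R_p = 1.126 kΩ; upper segment (1−x)·R_p = 6.534 kΩ.
Lower segment in parallel with the load: 1.126 ‖ 8.76 = 0.9978 kΩ.
Loaded-divider output: V_out = 10.3 × 0.1325 = 1.364 V.

V_out ≈ 1.36 V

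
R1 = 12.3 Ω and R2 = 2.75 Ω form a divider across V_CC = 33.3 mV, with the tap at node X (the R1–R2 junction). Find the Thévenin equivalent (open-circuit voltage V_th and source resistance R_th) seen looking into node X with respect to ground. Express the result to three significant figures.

V_th ≈ 6.08 mV, R_th ≈ 2.25 Ω

Open-circuit (no load on X): V_th = V_CC · R2/(R1 + R2) = 33.3 × 2.75/(12.30 + 2.75) = 6.085 mV.
With V_CC suppressed (replaced by a short), R_th = R1 ‖ R2 = (12.30 × 2.75)/(12.30 + 2.75) = 2.248 Ω.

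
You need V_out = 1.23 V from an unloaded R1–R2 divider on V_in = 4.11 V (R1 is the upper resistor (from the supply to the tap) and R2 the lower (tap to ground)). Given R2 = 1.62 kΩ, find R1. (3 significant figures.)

Required fraction k = V_out/V_in = 0.2993.
R1 = R2·(1/k − 1) = 1.62 × 2.341 = 3.793 kΩ.

R1 ≈ 3.79 kΩ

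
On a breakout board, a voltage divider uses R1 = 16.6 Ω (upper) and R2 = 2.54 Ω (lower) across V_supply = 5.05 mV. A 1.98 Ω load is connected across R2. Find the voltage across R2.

V_out ≈ 0.317 mV

First combine the lower leg with the load: R2 ‖ R_L = 1.113 Ω.
Voltage divider with the loaded lower leg: V_out = 5.05 × 1.113/(16.6 + 1.113) = 5.05 × 0.06282 = 0.3172 mV.
(Unloaded it would be 0.670 mV; the load pulls it down.)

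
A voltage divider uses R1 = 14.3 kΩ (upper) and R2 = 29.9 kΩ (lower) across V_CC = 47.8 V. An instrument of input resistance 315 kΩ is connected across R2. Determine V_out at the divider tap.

First combine the lower leg with the load: R2 ‖ R_L = 27.31 kΩ.
Voltage divider with the loaded lower leg: V_out = 47.8 × 27.31/(14.3 + 27.31) = 47.8 × 0.6563 = 31.37 V.
(Unloaded it would be 32.3 V; the load pulls it down.)

V_out ≈ 31.4 V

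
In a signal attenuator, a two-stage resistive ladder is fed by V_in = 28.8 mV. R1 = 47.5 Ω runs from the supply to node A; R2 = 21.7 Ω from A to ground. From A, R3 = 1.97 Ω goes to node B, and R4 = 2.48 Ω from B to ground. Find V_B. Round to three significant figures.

Node A sees R2 in parallel with the series input of stage 2, R3 + R4 = 4.450 Ω.
Effective lower resistance at A: R2 ‖ 4.450 = 3.693 Ω.
V_A = 28.8 × 3.693/(47.5 + 3.693) = 2.077 mV.
V_B = V_A × 0.5573 = 1.158 mV.

V_B ≈ 1.16 mV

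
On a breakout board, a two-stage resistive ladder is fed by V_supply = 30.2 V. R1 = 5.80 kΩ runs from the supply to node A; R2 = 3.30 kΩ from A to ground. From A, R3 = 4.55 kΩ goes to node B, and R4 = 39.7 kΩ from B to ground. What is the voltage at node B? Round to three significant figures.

V_B ≈ 9.38 V

Looking into the second stage from A: R3 + R4 = 44.25 kΩ appears in parallel with R2.
Effective lower resistance at A: R2 ‖ 44.25 = 3.071 kΩ.
V_A = 30.2 × 3.071/(5.80 + 3.071) = 10.45 V.
Stage 2 is unloaded, so V_B = V_A · R4/(R3+R4) = 10.45 × 39.7/44.25 = 9.380 V.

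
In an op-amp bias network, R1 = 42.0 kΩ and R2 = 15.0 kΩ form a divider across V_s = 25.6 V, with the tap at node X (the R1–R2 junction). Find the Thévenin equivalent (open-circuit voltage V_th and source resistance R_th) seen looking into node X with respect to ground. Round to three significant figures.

With X open, the divider is unloaded: V_th = 25.6 × 15.0/57.00 = 6.737 V.
Zeroing V_s shorts the top of R1 to ground, so R_th = R1 ‖ R2 = 11.05 kΩ.

V_th ≈ 6.74 V, R_th ≈ 11.1 kΩ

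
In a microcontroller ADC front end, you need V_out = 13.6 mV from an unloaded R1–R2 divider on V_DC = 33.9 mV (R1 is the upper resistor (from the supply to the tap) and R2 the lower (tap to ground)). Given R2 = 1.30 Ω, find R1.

V_out/V_DC = R2/(R1+R2) = 0.4012.
Rearranging, R1 = R2·(1−k)/k = 1.30 × 1.493 = 1.940 Ω.

R1 ≈ 1.94 Ω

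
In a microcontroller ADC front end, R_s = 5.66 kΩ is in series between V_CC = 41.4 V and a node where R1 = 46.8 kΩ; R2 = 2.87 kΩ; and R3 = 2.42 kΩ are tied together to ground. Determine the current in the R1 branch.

I ≈ 0.163 mA

Parallel bank: R_p = 1/(1/46.8 + 1/2.87 + 1/2.42) = 1.277 kΩ.
V_A by voltage divider: V_A = 41.4 × 1.277/(5.66 + 1.277) = 7.622 V.
I(R1) = V_A / R1 = 7.622/46.8 = 0.1629 mA.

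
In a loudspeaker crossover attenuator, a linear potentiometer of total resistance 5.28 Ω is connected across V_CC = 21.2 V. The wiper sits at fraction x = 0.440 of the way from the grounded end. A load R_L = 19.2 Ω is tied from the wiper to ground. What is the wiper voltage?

The pot divides into 2.957 Ω above the wiper and 2.323 Ω below.
R_L loads the lower segment: effective lower R = 2.072 Ω.
Loaded-divider output: V_out = 21.2 × 0.4121 = 8.736 V.

V_out ≈ 8.74 V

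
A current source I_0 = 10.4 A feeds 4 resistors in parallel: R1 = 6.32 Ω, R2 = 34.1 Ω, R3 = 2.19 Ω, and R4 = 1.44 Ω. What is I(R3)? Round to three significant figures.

I ≈ 3.55 A

Conductances: ΣG = 1/6.32 + 1/34.1 + 1/2.19 + 1/1.44 = 1.339 (1/Ω).
Current divider: I(R3) = I_0 · G_k/ΣG = 10.4 × (0.4566/1.339) = 10.4 × 0.3411 = 3.548 A.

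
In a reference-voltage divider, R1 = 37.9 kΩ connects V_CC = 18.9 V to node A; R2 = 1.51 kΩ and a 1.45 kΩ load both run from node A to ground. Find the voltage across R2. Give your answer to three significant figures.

The load sits in parallel with R2, giving an effective lower resistance R2' = R2·R_L/(R2+R_L) = 0.7397 kΩ.
Voltage divider with the loaded lower leg: V_out = 18.9 × 0.7397/(37.9 + 0.7397) = 18.9 × 0.01914 = 0.3618 V.

V_out ≈ 0.362 V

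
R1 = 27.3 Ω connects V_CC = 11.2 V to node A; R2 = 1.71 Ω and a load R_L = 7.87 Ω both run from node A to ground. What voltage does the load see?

V_out ≈ 0.548 V

First combine the lower leg with the load: R2 ‖ R_L = 1.405 Ω.
Now apply the divider: V_out = 11.2 × 0.04894 = 0.5481 V.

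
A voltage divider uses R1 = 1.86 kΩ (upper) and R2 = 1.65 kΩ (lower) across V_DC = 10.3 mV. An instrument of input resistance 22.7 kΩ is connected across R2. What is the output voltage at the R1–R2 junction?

V_out ≈ 4.66 mV

R2 ‖ R_L = (1.65 × 22.7)/(1.65 + 22.7) = 1.538 kΩ.
Now apply the divider: V_out = 10.3 × 0.4527 = 4.662 mV.
(Unloaded it would be 4.84 mV; the load pulls it down.)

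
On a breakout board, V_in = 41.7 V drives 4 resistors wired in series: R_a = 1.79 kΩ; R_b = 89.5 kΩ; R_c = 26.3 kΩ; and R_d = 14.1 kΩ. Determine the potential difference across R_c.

V ≈ 8.33 V

ΣR = 1.79 + 89.5 + 26.3 + 14.1 = 131.7 kΩ.
By the voltage-divider rule, V = 41.7 × 26.30/131.7 = 8.328 V.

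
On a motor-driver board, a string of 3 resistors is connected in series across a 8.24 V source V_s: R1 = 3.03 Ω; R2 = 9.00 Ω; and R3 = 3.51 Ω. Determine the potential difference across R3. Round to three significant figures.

ΣR = 3.03 + 9.00 + 3.51 = 15.54 Ω.
By the voltage-divider rule, V = 8.24 × 3.510/15.54 = 1.861 V.

V ≈ 1.86 V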